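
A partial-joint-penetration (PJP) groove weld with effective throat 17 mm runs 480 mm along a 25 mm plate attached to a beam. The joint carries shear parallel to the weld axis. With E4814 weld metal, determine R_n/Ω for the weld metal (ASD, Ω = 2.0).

E48XX → F_EXX = 480 MPa.
Effective throat (given) t_e = 17 mm.
A_we = 17 × 480 = 8160 mm².
F_nw = 0.6 F_EXX = 288 MPa.
R_n/Ω = (288 × 8160) / 2.0 × 10⁻³ = 1175 kN.

R_n/Ω ≈ 1180 kN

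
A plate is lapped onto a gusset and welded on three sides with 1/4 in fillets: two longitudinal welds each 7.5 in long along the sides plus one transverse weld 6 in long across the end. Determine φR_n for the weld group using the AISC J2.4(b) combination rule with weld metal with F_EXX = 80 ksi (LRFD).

t_e = 0.707 × 0.25 = 0.1767 in.
R_nwl = 0.6 × 80 × 0.1767 × 15 = 127.3 kips (longitudinal, 2 welds).
R_nwt = 0.6 × 80 × 0.1767 × 6 = 50.9 kips (transverse, base value).
(i) R_nwl + R_nwt = 178.2 kips; (ii) 0.85 R_nwl + 1.5 R_nwt = 184.5 kips.
R_n = max = 184.5 kips [governs: (ii)]; φR_n = 138.4 kips.

φR_n ≈ 138 kips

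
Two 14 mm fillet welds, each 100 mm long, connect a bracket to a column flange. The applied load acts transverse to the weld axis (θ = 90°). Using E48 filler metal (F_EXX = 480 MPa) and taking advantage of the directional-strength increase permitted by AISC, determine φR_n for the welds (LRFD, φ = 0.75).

t_e = 0.707 × 14 = 9.898 mm; A_we = 9.898 × 200 = 1980 mm².
Directional factor: 1.0 + 0.5 sin^1.5(90°) = 1.5.
F_nw = 0.6 × 480 × 1.5 = 432 MPa.
φR_n = 0.75 × 432 × 1980 × 10⁻³ = 641.4 kN.

φR_n ≈ 641 kN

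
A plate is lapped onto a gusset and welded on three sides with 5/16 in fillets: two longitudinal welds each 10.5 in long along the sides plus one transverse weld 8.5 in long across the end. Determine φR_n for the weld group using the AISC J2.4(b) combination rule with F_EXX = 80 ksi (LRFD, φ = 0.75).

φR_n ≈ 243 kips

t_e = 0.707 × 0.3125 = 0.2209 in.
R_nwl = 0.6 × 80 × 0.2209 × 21 = 222.7 kips (longitudinal, 2 welds).
R_nwt = 0.6 × 80 × 0.2209 × 8.5 = 90.14 kips (transverse, base value).
(i) R_nwl + R_nwt = 312.8 kips; (ii) 0.85 R_nwl + 1.5 R_nwt = 324.5 kips.
R_n = max = 324.5 kips [governs: (ii)]; φR_n = 243.4 kips.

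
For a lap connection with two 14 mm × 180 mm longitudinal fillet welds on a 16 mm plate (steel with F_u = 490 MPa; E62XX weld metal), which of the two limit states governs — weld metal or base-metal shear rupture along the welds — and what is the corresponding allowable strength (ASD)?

E62XX → F_EXX = 620 MPa.
t_e = 0.707 × 14 = 9.898 mm; L = 360 mm.
Weld metal: R_n/Ω = (1/2.0) × 0.6 × 620 × 9.898 × 360 × 10⁻³ = 662.8 kN.
Base metal (shear rupture): R_n/Ω = (1/2.0) × 0.6 × 490 × 16 × 360 × 10⁻³ = 846.7 kN.
Governing: weld metal.

R_n/Ω ≈ 663 kN (weld metal governs)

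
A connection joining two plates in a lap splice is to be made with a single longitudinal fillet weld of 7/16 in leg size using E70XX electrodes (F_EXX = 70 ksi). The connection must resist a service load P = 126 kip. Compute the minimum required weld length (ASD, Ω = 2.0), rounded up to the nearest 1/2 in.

Throat t_e = 0.707 × 0.4375 = 0.3093 in.
r_n/Ω = (0.6 × 70 × 0.3093) / 2.0 = 6.496 kip/in.
L_req = P / (r_n/Ω) = 126 / 6.496 = 19.4 in total.
Round up → use L = 19.5 in.

L = 19.5 in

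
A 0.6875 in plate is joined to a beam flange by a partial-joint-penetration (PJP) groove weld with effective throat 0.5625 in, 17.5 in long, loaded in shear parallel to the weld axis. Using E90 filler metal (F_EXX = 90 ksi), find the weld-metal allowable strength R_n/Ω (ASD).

R_n/Ω ≈ 266 kips

Effective throat (given) t_e = 0.5625 in.
A_we = 0.5625 × 17.5 = 9.844 in².
F_nw = 0.6 F_EXX = 54 ksi.
R_n/Ω = (54 × 9.844) / 2.0 = 265.8 kips.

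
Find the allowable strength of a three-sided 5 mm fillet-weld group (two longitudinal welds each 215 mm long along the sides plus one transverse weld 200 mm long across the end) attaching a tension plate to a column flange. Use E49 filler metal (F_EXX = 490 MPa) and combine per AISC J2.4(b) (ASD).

R_n/Ω ≈ 346 kN

t_e = 0.707 × 5 = 3.535 mm.
R_nwl = 0.6 × 490 × 3.535 × 430 × 10⁻³ = 446.9 kN (longitudinal, 2 welds).
R_nwt = 0.6 × 490 × 3.535 × 200 × 10⁻³ = 207.9 kN (transverse, base value).
(i) R_nwl + R_nwt = 654.8 kN; (ii) 0.85 R_nwl + 1.5 R_nwt = 691.6 kN.
R_n = max = 691.6 kN [governs: (ii)]; R_n/Ω = 345.8 kN.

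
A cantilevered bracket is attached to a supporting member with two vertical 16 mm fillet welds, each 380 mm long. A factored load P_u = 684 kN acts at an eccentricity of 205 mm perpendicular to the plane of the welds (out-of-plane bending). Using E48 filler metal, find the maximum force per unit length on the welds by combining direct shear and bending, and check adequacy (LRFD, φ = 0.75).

f_max ≈ 3050 N/mm; NOT adequate

E48XX → F_EXX = 480 MPa.
L_w = 2 × 380 = 760 mm; section modulus (unit throat) S = 2 × L²/6 = 48130 mm².
Direct shear f_v = P/L_w = 684×10³/760 = 900 N/mm.
Moment M = P × e = 684×10³ × 205 = 140220000 N·mm; bending f_b = M/S = 2913 N/mm.
f_max = √(f_v² + f_b²) = √(900² + 2913²) = 3049 N/mm.
φr_n = 0.75 × 0.6 × 480 × (0.707 × 16) = 2443 N/mm → NOT adequate.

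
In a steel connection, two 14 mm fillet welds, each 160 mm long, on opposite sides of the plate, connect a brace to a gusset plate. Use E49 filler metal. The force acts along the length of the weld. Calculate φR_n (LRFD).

E49XX → F_EXX = 490 MPa.
Effective throat t_e = 0.707 × 14 = 9.898 mm.
Total length L = 320 mm; A_we = 9.898 × 320 = 3167 mm².
F_nw = 0.6 F_EXX = 0.6 × 490 = 294 MPa.
φR_n = 0.75 × 294 × 3167 × 10⁻³ = 698.4 kN.

φR_n ≈ 698 kN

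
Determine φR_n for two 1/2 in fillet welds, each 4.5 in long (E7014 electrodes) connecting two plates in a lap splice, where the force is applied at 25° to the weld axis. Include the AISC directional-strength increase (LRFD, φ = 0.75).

φR_n ≈ 114 kips

E70XX → F_EXX = 70 ksi.
t_e = 0.707 × 0.5 = 0.3535 in; A_we = 0.3535 × 9 = 3.181 in².
Directional factor: 1.0 + 0.5 sin^1.5(25°) = 1.137.
F_nw = 0.6 × 70 × 1.137 = 47.77 ksi.
φR_n = 0.75 × 47.77 × 3.181 = 114 kips.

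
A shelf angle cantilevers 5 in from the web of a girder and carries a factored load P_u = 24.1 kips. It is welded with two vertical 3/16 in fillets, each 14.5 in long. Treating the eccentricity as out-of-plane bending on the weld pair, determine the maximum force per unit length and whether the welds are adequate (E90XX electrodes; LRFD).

E90XX → F_EXX = 90 ksi.
L_w = 2 × 14.5 = 29 in; section modulus (unit throat) S = 2 × L²/6 = 70.08 in².
Direct shear f_v = P/L_w = 24.1/29 = 0.831 kip/in.
Moment M = P × e = 24.1 × 5 = 120.5 kip·in; bending f_b = M/S = 1.719 kip/in.
f_max = √(f_v² + f_b²) = √(0.831² + 1.719²) = 1.91 kip/in.
φr_n = 0.75 × 0.6 × 90 × (0.707 × 0.1875) = 5.369 kip/in → adequate.

f_max ≈ 1.91 kip/in; adequate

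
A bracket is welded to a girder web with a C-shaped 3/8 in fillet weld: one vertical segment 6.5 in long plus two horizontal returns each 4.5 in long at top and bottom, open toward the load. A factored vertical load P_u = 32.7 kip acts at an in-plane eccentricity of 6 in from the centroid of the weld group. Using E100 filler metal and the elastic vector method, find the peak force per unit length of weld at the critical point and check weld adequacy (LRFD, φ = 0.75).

E100XX → F_EXX = 100 ksi.
Total weld length L_w = 15.5 in. Treat welds as unit-width lines.
Centroid: x̄ = 2×4.5×2.25 / 15.5 = 1.306 in from the vertical weld.
Polar moment about centroid: J = I_x + I_y = [6.5³/12 + 2×4.5×3.25²] + [6.5×1.306² + 2(4.5³/12 + 4.5×0.9435²)] = 152.2 in³.
Direct shear f_v = P/L_w = 32.7 / 15.5 = 2.11 kip/in (vertical).
Torsion M = P·e = 32.7 × 6 = 196.2 kip·in.
Critical point at (x, y) = (3.194, 3.25) from centroid. f_tx = M·y/J = 4.188 kip/in; f_ty = M·x/J = 4.116 kip/in.
Resultant f_max = √[f_tx² + (f_v + f_ty)²] = √[4.188² + (2.11 + 4.116)²] = 7.503 kip/in.
Capacity per unit length: φr_n = 0.75 × 0.6 × 100 × (0.707 × 0.375) = 11.93 kip/in.
7.503 ≤ 11.93 → adequate.

f_max ≈ 7.5 kip/in; adequate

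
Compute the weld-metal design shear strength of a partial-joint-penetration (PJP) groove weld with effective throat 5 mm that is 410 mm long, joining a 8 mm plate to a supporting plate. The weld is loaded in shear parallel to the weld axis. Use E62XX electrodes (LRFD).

E62XX → F_EXX = 620 MPa.
Effective throat (given) t_e = 5 mm.
A_we = 5 × 410 = 2050 mm².
F_nw = 0.6 F_EXX = 372 MPa.
φR_n = 0.75 × 372 × 2050 × 10⁻³ = 572 kN.

φR_n ≈ 572 kN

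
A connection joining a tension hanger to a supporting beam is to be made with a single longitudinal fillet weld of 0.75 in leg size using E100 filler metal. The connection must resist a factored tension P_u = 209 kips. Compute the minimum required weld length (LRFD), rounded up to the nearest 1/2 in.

L = 9 in

E100XX → F_EXX = 100 ksi.
Throat t_e = 0.707 × 0.75 = 0.5302 in.
φr_n = 0.75 × 0.6 × 100 × 0.5302 = 23.86 kips/in.
L_req = P_u / φr_n = 209 / 23.86 = 8.759 in total.
Round up → use L = 9 in.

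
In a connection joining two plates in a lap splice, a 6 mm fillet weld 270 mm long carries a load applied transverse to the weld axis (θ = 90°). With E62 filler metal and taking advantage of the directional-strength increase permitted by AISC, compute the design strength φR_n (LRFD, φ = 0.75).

φR_n ≈ 479 kN

E62XX → F_EXX = 620 MPa.
t_e = 0.707 × 6 = 4.242 mm; A_we = 4.242 × 270 = 1145 mm².
Directional factor: 1.0 + 0.5 sin^1.5(90°) = 1.5.
F_nw = 0.6 × 620 × 1.5 = 558 MPa.
φR_n = 0.75 × 558 × 1145 × 10⁻³ = 479.3 kN.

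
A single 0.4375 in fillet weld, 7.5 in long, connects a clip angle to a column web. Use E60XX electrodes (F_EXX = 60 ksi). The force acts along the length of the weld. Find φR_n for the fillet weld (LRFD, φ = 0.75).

φR_n ≈ 62.6 kip

Effective throat t_e = 0.707 × 0.4375 = 0.3093 in.
Total length L = 7.5 in; A_we = 0.3093 × 7.5 = 2.32 in².
F_nw = 0.6 F_EXX = 0.6 × 60 = 36 ksi.
φR_n = 0.75 × 36 × 2.32 = 62.64 kip.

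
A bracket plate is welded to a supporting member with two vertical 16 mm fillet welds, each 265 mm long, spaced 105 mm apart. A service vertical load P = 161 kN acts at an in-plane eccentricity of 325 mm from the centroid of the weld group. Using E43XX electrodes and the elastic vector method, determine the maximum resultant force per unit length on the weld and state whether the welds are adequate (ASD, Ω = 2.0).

f_max ≈ 1770 N/mm; NOT adequate

E43XX → F_EXX = 430 MPa.
Total weld length L_w = 530 mm. Treat welds as unit-width lines.
Polar moment about centroid: J = 2[d³/12 + d(b/2)²] = 2[265³/12 + 265×52.5²] = 4562000 mm³.
Direct shear f_v = P/L_w = 161×10³ / 530 = 303.8 N/mm (vertical).
Torsion M = P·e = 161×10³ × 325 = 52325000 N·mm.
Critical point at (x, y) = (52.5, 132.5) from centroid. f_tx = M·y/J = 1520 N/mm; f_ty = M·x/J = 602.1 N/mm.
Resultant f_max = √[f_tx² + (f_v + f_ty)²] = √[1520² + (303.8 + 602.1)²] = 1769 N/mm.
Capacity per unit length: r_n/Ω = (1/2.0) × 0.6 × 430 × (0.707 × 16) = 1459 N/mm.
1769 > 1459 → NOT adequate.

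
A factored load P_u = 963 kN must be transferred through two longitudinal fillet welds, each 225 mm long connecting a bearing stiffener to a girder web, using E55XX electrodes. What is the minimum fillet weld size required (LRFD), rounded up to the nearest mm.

w = 13 mm

E55XX → F_EXX = 550 MPa.
Total weld length L = 450 mm.
Required throat t_e = P_u / (φ × 0.6 F_EXX × L) = 963 / (0.75 × 0.6 × 550 × 450 × 10⁻³) = 8.646 mm.
Required leg w = t_e / 0.707 = 12.23 mm → use 13 mm.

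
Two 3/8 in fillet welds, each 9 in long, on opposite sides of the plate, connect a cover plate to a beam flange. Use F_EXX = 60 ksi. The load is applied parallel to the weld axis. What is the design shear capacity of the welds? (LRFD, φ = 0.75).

Effective throat t_e = 0.707 × 0.375 = 0.2651 in.
Total length L = 18 in; A_we = 0.2651 × 18 = 4.772 in².
F_nw = 0.6 F_EXX = 0.6 × 60 = 36 ksi.
φR_n = 0.75 × 36 × 4.772 = 128.9 kips.

φR_n ≈ 129 kips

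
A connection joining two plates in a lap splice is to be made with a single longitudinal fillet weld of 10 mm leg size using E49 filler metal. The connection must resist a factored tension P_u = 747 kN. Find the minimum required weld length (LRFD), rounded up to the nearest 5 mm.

L = 480 mm

E49XX → F_EXX = 490 MPa.
Throat t_e = 0.707 × 10 = 7.07 mm.
φr_n = 0.75 × 0.6 × 490 × 7.07 × 10⁻³ = 1.559 kN/mm.
L_req = P_u / φr_n = 747 / 1.559 = 479.2 mm total.
Round up → use L = 480 mm.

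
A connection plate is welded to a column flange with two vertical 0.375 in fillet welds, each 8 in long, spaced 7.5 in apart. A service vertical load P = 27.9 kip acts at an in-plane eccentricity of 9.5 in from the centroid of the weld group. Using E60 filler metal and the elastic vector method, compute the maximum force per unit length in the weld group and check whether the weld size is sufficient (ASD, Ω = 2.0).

f_max ≈ 6.01 kip/in; NOT adequate

E60XX → F_EXX = 60 ksi.
Total weld length L_w = 16 in. Treat welds as unit-width lines.
Polar moment about centroid: J = 2[d³/12 + d(b/2)²] = 2[8³/12 + 8×3.75²] = 310.3 in³.
Direct shear f_v = P/L_w = 27.9 / 16 = 1.744 kip/in (vertical).
Torsion M = P·e = 27.9 × 9.5 = 265.05 kip·in.
Critical point at (x, y) = (3.75, 4) from centroid. f_tx = M·y/J = 3.416 kip/in; f_ty = M·x/J = 3.203 kip/in.
Resultant f_max = √[f_tx² + (f_v + f_ty)²] = √[3.416² + (1.744 + 3.203)²] = 6.012 kip/in.
Capacity per unit length: r_n/Ω = (1/2.0) × 0.6 × 60 × (0.707 × 0.375) = 4.772 kip/in.
6.012 > 4.772 → NOT adequate.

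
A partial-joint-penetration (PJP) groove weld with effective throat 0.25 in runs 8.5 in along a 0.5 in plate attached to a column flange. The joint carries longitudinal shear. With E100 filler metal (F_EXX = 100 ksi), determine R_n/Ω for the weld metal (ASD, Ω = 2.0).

Effective throat (given) t_e = 0.25 in.
A_we = 0.25 × 8.5 = 2.125 in².
F_nw = 0.6 F_EXX = 60 ksi.
R_n/Ω = (60 × 2.125) / 2.0 = 63.75 kips.

R_n/Ω ≈ 63.8 kips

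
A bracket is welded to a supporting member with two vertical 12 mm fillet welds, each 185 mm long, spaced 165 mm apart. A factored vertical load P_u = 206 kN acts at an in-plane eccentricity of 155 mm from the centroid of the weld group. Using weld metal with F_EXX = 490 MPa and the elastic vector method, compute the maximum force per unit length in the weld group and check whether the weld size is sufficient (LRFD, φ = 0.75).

f_max ≈ 1540 N/mm; adequate

Total weld length L_w = 370 mm. Treat welds as unit-width lines.
Polar moment about centroid: J = 2[d³/12 + d(b/2)²] = 2[185³/12 + 185×82.5²] = 3574000 mm³.
Direct shear f_v = P/L_w = 206×10³ / 370 = 556.8 N/mm (vertical).
Torsion M = P·e = 206×10³ × 155 = 31930000 N·mm.
Critical point at (x, y) = (82.5, 92.5) from centroid. f_tx = M·y/J = 826.5 N/mm; f_ty = M·x/J = 737.1 N/mm.
Resultant f_max = √[f_tx² + (f_v + f_ty)²] = √[826.5² + (556.8 + 737.1)²] = 1535 N/mm.
Capacity per unit length: φr_n = 0.75 × 0.6 × 490 × (0.707 × 12) = 1871 N/mm.
1535 ≤ 1871 → adequate.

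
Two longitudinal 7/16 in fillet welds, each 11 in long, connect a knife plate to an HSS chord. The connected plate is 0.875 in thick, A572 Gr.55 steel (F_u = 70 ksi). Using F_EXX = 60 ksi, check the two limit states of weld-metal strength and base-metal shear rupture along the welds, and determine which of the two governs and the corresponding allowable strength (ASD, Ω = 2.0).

R_n/Ω ≈ 122 kip (weld metal governs)

t_e = 0.707 × 0.4375 = 0.3093 in; L = 22 in.
Weld metal: R_n/Ω = (1/2.0) × 0.6 × 60 × 0.3093 × 22 = 122.5 kip.
Base metal (shear rupture): R_n/Ω = (1/2.0) × 0.6 × 70 × 0.875 × 22 = 404.2 kip.
Governing: weld metal.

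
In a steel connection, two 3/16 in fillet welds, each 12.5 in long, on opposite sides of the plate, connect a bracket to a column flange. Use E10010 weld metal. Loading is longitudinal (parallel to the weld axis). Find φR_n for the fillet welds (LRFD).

φR_n ≈ 149 kips

E100XX → F_EXX = 100 ksi.
Effective throat t_e = 0.707 × 0.1875 = 0.1326 in.
Total length L = 25 in; A_we = 0.1326 × 25 = 3.314 in².
F_nw = 0.6 F_EXX = 0.6 × 100 = 60 ksi.
φR_n = 0.75 × 60 × 3.314 = 149.1 kips.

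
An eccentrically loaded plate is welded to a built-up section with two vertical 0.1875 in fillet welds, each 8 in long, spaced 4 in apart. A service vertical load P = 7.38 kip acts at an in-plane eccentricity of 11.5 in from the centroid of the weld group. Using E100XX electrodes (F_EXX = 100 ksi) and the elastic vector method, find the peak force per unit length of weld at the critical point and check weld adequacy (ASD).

Total weld length L_w = 16 in. Treat welds as unit-width lines.
Polar moment about centroid: J = 2[d³/12 + d(b/2)²] = 2[8³/12 + 8×2²] = 149.3 in³.
Direct shear f_v = P/L_w = 7.38 / 16 = 0.4612 kip/in (vertical).
Torsion M = P·e = 7.38 × 11.5 = 84.87 kip·in.
Critical point at (x, y) = (2, 4) from centroid. f_tx = M·y/J = 2.273 kip/in; f_ty = M·x/J = 1.137 kip/in.
Resultant f_max = √[f_tx² + (f_v + f_ty)²] = √[2.273² + (0.4612 + 1.137)²] = 2.779 kip/in.
Capacity per unit length: r_n/Ω = (1/2.0) × 0.6 × 100 × (0.707 × 0.1875) = 3.977 kip/in.
2.779 ≤ 3.977 → adequate.

f_max ≈ 2.78 kip/in; adequate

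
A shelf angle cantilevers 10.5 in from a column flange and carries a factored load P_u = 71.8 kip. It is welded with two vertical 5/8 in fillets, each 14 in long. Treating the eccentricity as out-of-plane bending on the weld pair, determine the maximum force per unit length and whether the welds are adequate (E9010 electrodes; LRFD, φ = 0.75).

E90XX → F_EXX = 90 ksi.
L_w = 2 × 14 = 28 in; section modulus (unit throat) S = 2 × L²/6 = 65.33 in².
Direct shear f_v = P/L_w = 71.8/28 = 2.564 kip/in.
Moment M = P × e = 71.8 × 10.5 = 753.9 kip·in; bending f_b = M/S = 11.54 kip/in.
f_max = √(f_v² + f_b²) = √(2.564² + 11.54²) = 11.82 kip/in.
φr_n = 0.75 × 0.6 × 90 × (0.707 × 0.625) = 17.9 kip/in → adequate.

f_max ≈ 11.8 kip/in; adequate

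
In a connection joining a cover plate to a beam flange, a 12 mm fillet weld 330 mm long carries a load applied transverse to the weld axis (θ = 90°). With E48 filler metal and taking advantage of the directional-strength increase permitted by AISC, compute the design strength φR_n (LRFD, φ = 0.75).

φR_n ≈ 907 kN

E48XX → F_EXX = 480 MPa.
t_e = 0.707 × 12 = 8.484 mm; A_we = 8.484 × 330 = 2800 mm².
Directional factor: 1.0 + 0.5 sin^1.5(90°) = 1.5.
F_nw = 0.6 × 480 × 1.5 = 432 MPa.
φR_n = 0.75 × 432 × 2800 × 10⁻³ = 907.1 kN.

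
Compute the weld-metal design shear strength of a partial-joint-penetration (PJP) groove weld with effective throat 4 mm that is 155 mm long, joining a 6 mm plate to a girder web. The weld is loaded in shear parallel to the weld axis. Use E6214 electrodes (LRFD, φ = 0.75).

φR_n ≈ 173 kN

E62XX → F_EXX = 620 MPa.
Effective throat (given) t_e = 4 mm.
A_we = 4 × 155 = 620 mm².
F_nw = 0.6 F_EXX = 372 MPa.
φR_n = 0.75 × 372 × 620 × 10⁻³ = 173 kN.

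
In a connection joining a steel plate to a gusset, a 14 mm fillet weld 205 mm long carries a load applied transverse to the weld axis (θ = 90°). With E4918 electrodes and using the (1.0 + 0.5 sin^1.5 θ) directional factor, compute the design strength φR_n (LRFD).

φR_n ≈ 671 kN

E49XX → F_EXX = 490 MPa.
t_e = 0.707 × 14 = 9.898 mm; A_we = 9.898 × 205 = 2029 mm².
Directional factor: 1.0 + 0.5 sin^1.5(90°) = 1.5.
F_nw = 0.6 × 490 × 1.5 = 441 MPa.
φR_n = 0.75 × 441 × 2029 × 10⁻³ = 671.1 kN.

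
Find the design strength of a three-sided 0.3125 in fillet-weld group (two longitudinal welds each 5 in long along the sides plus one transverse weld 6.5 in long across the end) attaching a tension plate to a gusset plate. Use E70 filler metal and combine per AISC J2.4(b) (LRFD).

φR_n ≈ 127 kips

E70XX → F_EXX = 70 ksi.
t_e = 0.707 × 0.3125 = 0.2209 in.
R_nwl = 0.6 × 70 × 0.2209 × 10 = 92.79 kips (longitudinal, 2 welds).
R_nwt = 0.6 × 70 × 0.2209 × 6.5 = 60.32 kips (transverse, base value).
(i) R_nwl + R_nwt = 153.1 kips; (ii) 0.85 R_nwl + 1.5 R_nwt = 169.3 kips.
R_n = max = 169.3 kips [governs: (ii)]; φR_n = 127 kips.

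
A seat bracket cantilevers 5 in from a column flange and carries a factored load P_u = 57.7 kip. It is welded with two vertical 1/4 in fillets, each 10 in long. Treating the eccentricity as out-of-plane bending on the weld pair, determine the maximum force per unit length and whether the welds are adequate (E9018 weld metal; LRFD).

f_max ≈ 9.12 kip/in; NOT adequate

E90XX → F_EXX = 90 ksi.
L_w = 2 × 10 = 20 in; section modulus (unit throat) S = 2 × L²/6 = 33.33 in².
Direct shear f_v = P/L_w = 57.7/20 = 2.885 kip/in.
Moment M = P × e = 57.7 × 5 = 288.5 kip·in; bending f_b = M/S = 8.655 kip/in.
f_max = √(f_v² + f_b²) = √(2.885² + 8.655²) = 9.123 kip/in.
φr_n = 0.75 × 0.6 × 90 × (0.707 × 0.25) = 7.158 kip/in → NOT adequate.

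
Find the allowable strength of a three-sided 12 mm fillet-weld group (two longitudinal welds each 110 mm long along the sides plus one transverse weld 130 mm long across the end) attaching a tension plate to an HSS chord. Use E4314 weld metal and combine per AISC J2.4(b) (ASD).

R_n/Ω ≈ 418 kN

E43XX → F_EXX = 430 MPa.
t_e = 0.707 × 12 = 8.484 mm.
R_nwl = 0.6 × 430 × 8.484 × 220 × 10⁻³ = 481.6 kN (longitudinal, 2 welds).
R_nwt = 0.6 × 430 × 8.484 × 130 × 10⁻³ = 284.6 kN (transverse, base value).
(i) R_nwl + R_nwt = 766.1 kN; (ii) 0.85 R_nwl + 1.5 R_nwt = 836.1 kN.
R_n = max = 836.1 kN [governs: (ii)]; R_n/Ω = 418.1 kN.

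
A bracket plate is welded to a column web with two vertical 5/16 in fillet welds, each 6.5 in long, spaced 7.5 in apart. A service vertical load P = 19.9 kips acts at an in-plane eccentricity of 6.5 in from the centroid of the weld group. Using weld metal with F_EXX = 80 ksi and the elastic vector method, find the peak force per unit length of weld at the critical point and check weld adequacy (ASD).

Total weld length L_w = 13 in. Treat welds as unit-width lines.
Polar moment about centroid: J = 2[d³/12 + d(b/2)²] = 2[6.5³/12 + 6.5×3.75²] = 228.6 in³.
Direct shear f_v = P/L_w = 19.9 / 13 = 1.531 kip/in (vertical).
Torsion M = P·e = 19.9 × 6.5 = 129.35 kip·in.
Critical point at (x, y) = (3.75, 3.25) from centroid. f_tx = M·y/J = 1.839 kip/in; f_ty = M·x/J = 2.122 kip/in.
Resultant f_max = √[f_tx² + (f_v + f_ty)²] = √[1.839² + (1.531 + 2.122)²] = 4.09 kip/in.
Capacity per unit length: r_n/Ω = (1/2.0) × 0.6 × 80 × (0.707 × 0.3125) = 5.302 kip/in.
4.09 ≤ 5.302 → adequate.

f_max ≈ 4.09 kip/in; adequate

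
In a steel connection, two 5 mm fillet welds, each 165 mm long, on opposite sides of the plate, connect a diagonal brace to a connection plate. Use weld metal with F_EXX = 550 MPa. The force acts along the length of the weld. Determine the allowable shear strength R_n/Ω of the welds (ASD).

R_n/Ω ≈ 192 kN

Effective throat t_e = 0.707 × 5 = 3.535 mm.
Total length L = 330 mm; A_we = 3.535 × 330 = 1167 mm².
F_nw = 0.6 F_EXX = 0.6 × 550 = 330 MPa.
R_n = 330 × 1167 × 10⁻³ = 385 kN; R_n/Ω = 385/2.0 = 192.5 kN.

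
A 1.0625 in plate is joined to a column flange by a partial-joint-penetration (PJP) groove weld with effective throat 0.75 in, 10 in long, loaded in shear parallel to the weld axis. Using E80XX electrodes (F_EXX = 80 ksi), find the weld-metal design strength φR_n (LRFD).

φR_n ≈ 270 kips

Effective throat (given) t_e = 0.75 in.
A_we = 0.75 × 10 = 7.5 in².
F_nw = 0.6 F_EXX = 48 ksi.
φR_n = 0.75 × 48 × 7.5 = 270 kips.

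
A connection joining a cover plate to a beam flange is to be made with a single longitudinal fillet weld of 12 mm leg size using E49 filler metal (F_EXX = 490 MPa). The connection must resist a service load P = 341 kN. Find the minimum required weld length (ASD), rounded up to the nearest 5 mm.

Throat t_e = 0.707 × 12 = 8.484 mm.
r_n/Ω = (0.6 × 490 × 8.484) / 2.0 = 1247 N/mm = 1.247 kN/mm.
L_req = P / (r_n/Ω) = 341 / 1.247 = 273.4 mm total.
Round up → use L = 275 mm.

L = 275 mm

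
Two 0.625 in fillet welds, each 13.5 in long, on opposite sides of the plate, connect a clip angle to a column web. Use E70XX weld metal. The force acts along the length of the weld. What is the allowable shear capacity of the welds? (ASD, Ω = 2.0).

R_n/Ω ≈ 251 kip

E70XX → F_EXX = 70 ksi.
Effective throat t_e = 0.707 × 0.625 = 0.4419 in.
Total length L = 27 in; A_we = 0.4419 × 27 = 11.93 in².
F_nw = 0.6 F_EXX = 0.6 × 70 = 42 ksi.
R_n = 42 × 11.93 = 501.1 kip; R_n/Ω = 501.1/2.0 = 250.5 kip.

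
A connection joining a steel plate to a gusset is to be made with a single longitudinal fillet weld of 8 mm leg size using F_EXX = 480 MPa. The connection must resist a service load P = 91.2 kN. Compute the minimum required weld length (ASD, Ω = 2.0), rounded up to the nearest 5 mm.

Throat t_e = 0.707 × 8 = 5.656 mm.
r_n/Ω = (0.6 × 480 × 5.656) / 2.0 = 814.5 N/mm = 0.8145 kN/mm.
L_req = P / (r_n/Ω) = 91.2 / 0.8145 = 112 mm total.
Round up → use L = 115 mm.

L = 115 mm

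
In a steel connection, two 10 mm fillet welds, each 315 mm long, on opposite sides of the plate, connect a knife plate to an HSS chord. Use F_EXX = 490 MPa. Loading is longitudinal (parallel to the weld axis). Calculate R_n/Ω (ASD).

Effective throat t_e = 0.707 × 10 = 7.07 mm.
Total length L = 630 mm; A_we = 7.07 × 630 = 4454 mm².
F_nw = 0.6 F_EXX = 0.6 × 490 = 294 MPa.
R_n = 294 × 4454 × 10⁻³ = 1310 kN; R_n/Ω = 1310/2.0 = 654.8 kN.

R_n/Ω ≈ 655 kN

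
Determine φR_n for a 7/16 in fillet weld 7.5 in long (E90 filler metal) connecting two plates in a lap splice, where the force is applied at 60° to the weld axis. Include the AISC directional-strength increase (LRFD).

E90XX → F_EXX = 90 ksi.
t_e = 0.707 × 0.4375 = 0.3093 in; A_we = 0.3093 × 7.5 = 2.32 in².
Directional factor: 1.0 + 0.5 sin^1.5(60°) = 1.403.
F_nw = 0.6 × 90 × 1.403 = 75.76 ksi.
φR_n = 0.75 × 75.76 × 2.32 = 131.8 kips.

φR_n ≈ 132 kips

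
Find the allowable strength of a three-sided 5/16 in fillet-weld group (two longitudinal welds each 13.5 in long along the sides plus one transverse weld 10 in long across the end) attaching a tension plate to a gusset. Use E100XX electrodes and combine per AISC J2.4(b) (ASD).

R_n/Ω ≈ 252 kip

E100XX → F_EXX = 100 ksi.
t_e = 0.707 × 0.3125 = 0.2209 in.
R_nwl = 0.6 × 100 × 0.2209 × 27 = 357.9 kip (longitudinal, 2 welds).
R_nwt = 0.6 × 100 × 0.2209 × 10 = 132.6 kip (transverse, base value).
(i) R_nwl + R_nwt = 490.5 kip; (ii) 0.85 R_nwl + 1.5 R_nwt = 503.1 kip.
R_n = max = 503.1 kip [governs: (ii)]; R_n/Ω = 251.5 kip.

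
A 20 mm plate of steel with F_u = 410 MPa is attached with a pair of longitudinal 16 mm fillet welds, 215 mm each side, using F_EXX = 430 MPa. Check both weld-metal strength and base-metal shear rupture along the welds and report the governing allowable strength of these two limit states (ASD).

t_e = 0.707 × 16 = 11.31 mm; L = 430 mm.
Weld metal: R_n/Ω = (1/2.0) × 0.6 × 430 × 11.31 × 430 × 10⁻³ = 627.5 kN.
Base metal (shear rupture): R_n/Ω = (1/2.0) × 0.6 × 410 × 20 × 430 × 10⁻³ = 1058 kN.
Governing: weld metal.

R_n/Ω ≈ 627 kN (weld metal governs)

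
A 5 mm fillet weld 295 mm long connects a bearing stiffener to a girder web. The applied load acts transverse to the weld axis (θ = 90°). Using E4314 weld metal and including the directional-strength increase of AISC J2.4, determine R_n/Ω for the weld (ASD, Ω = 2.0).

E43XX → F_EXX = 430 MPa.
t_e = 0.707 × 5 = 3.535 mm; A_we = 3.535 × 295 = 1043 mm².
Directional factor: 1.0 + 0.5 sin^1.5(90°) = 1.5.
F_nw = 0.6 × 430 × 1.5 = 387 MPa.
R_n/Ω = (387 × 1043) / 2.0 × 10⁻³ = 201.8 kN.

R_n/Ω ≈ 202 kN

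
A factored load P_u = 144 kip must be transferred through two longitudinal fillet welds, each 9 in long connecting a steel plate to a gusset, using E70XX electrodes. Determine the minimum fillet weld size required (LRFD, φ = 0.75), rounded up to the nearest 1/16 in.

w = 3/8 in

E70XX → F_EXX = 70 ksi.
Total weld length L = 18 in.
Required throat t_e = P_u / (φ × 0.6 F_EXX × L) = 144 / (0.75 × 0.6 × 70 × 18) = 0.254 in.
Required leg w = t_e / 0.707 = 0.3592 in → use 3/8 in.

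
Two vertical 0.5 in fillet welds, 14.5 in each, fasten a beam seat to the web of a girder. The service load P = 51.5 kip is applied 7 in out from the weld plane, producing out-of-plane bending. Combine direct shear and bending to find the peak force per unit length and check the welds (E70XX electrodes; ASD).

f_max ≈ 5.44 kip/in; adequate

E70XX → F_EXX = 70 ksi.
L_w = 2 × 14.5 = 29 in; section modulus (unit throat) S = 2 × L²/6 = 70.08 in².
Direct shear f_v = P/L_w = 51.5/29 = 1.776 kip/in.
Moment M = P × e = 51.5 × 7 = 360.5 kip·in; bending f_b = M/S = 5.144 kip/in.
f_max = √(f_v² + f_b²) = √(1.776² + 5.144²) = 5.442 kip/in.
r_n/Ω = (1/2.0) × 0.6 × 70 × (0.707 × 0.5) = 7.423 kip/in → adequate.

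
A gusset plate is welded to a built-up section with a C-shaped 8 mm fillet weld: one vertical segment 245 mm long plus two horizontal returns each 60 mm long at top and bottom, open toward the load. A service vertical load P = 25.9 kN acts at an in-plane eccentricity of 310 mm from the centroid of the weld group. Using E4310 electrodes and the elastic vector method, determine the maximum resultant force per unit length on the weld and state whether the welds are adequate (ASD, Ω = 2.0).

f_max ≈ 372 N/mm; adequate

E43XX → F_EXX = 430 MPa.
Total weld length L_w = 365 mm. Treat welds as unit-width lines.
Centroid: x̄ = 2×60×30 / 365 = 9.863 mm from the vertical weld.
Polar moment about centroid: J = I_x + I_y = [245³/12 + 2×60×122.5²] + [245×9.863² + 2(60³/12 + 60×20.14²)] = 3135000 mm³.
Direct shear f_v = P/L_w = 25.9×10³ / 365 = 70.96 N/mm (vertical).
Torsion M = P·e = 25.9×10³ × 310 = 8029000 N·mm.
Critical point at (x, y) = (50.14, 122.5) from centroid. f_tx = M·y/J = 313.8 N/mm; f_ty = M·x/J = 128.4 N/mm.
Resultant f_max = √[f_tx² + (f_v + f_ty)²] = √[313.8² + (70.96 + 128.4)²] = 371.7 N/mm.
Capacity per unit length: r_n/Ω = (1/2.0) × 0.6 × 430 × (0.707 × 8) = 729.6 N/mm.
371.7 ≤ 729.6 → adequate.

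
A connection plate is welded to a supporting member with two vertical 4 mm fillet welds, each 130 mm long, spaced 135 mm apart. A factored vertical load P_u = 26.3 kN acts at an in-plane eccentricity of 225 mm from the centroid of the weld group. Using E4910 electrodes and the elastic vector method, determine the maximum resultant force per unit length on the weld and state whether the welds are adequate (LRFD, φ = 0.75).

E49XX → F_EXX = 490 MPa.
Total weld length L_w = 260 mm. Treat welds as unit-width lines.
Polar moment about centroid: J = 2[d³/12 + d(b/2)²] = 2[130³/12 + 130×67.5²] = 1551000 mm³.
Direct shear f_v = P/L_w = 26.3×10³ / 260 = 101.2 N/mm (vertical).
Torsion M = P·e = 26.3×10³ × 225 = 5917500 N·mm.
Critical point at (x, y) = (67.5, 65) from centroid. f_tx = M·y/J = 248 N/mm; f_ty = M·x/J = 257.6 N/mm.
Resultant f_max = √[f_tx² + (f_v + f_ty)²] = √[248² + (101.2 + 257.6)²] = 436.1 N/mm.
Capacity per unit length: φr_n = 0.75 × 0.6 × 490 × (0.707 × 4) = 623.6 N/mm.
436.1 ≤ 623.6 → adequate.

f_max ≈ 436 N/mm; adequate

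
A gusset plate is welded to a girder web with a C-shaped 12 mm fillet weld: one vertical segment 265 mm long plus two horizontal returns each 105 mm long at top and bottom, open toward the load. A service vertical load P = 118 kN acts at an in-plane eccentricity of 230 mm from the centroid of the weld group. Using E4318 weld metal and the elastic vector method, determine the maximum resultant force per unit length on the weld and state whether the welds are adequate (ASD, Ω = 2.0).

E43XX → F_EXX = 430 MPa.
Total weld length L_w = 475 mm. Treat welds as unit-width lines.
Centroid: x̄ = 2×105×52.5 / 475 = 23.21 mm from the vertical weld.
Polar moment about centroid: J = I_x + I_y = [265³/12 + 2×105×132.5²] + [265×23.21² + 2(105³/12 + 105×29.29²)] = 5753000 mm³.
Direct shear f_v = P/L_w = 118×10³ / 475 = 248.4 N/mm (vertical).
Torsion M = P·e = 118×10³ × 230 = 27140000 N·mm.
Critical point at (x, y) = (81.79, 132.5) from centroid. f_tx = M·y/J = 625 N/mm; f_ty = M·x/J = 385.8 N/mm.
Resultant f_max = √[f_tx² + (f_v + f_ty)²] = √[625² + (248.4 + 385.8)²] = 890.5 N/mm.
Capacity per unit length: r_n/Ω = (1/2.0) × 0.6 × 430 × (0.707 × 12) = 1094 N/mm.
890.5 ≤ 1094 → adequate.

f_max ≈ 890 N/mm; adequate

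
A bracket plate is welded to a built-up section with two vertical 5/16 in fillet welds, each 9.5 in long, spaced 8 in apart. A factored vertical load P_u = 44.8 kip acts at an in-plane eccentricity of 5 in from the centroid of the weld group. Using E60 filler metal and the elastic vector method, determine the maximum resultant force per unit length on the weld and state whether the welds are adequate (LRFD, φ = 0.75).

E60XX → F_EXX = 60 ksi.
Total weld length L_w = 19 in. Treat welds as unit-width lines.
Polar moment about centroid: J = 2[d³/12 + d(b/2)²] = 2[9.5³/12 + 9.5×4²] = 446.9 in³.
Direct shear f_v = P/L_w = 44.8 / 19 = 2.358 kip/in (vertical).
Torsion M = P·e = 44.8 × 5 = 224 kip·in.
Critical point at (x, y) = (4, 4.75) from centroid. f_tx = M·y/J = 2.381 kip/in; f_ty = M·x/J = 2.005 kip/in.
Resultant f_max = √[f_tx² + (f_v + f_ty)²] = √[2.381² + (2.358 + 2.005)²] = 4.97 kip/in.
Capacity per unit length: φr_n = 0.75 × 0.6 × 60 × (0.707 × 0.3125) = 5.965 kip/in.
4.97 ≤ 5.965 → adequate.

f_max ≈ 4.97 kip/in; adequate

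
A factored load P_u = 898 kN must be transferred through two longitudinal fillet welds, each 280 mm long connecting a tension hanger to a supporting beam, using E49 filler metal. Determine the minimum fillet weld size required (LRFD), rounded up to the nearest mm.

E49XX → F_EXX = 490 MPa.
Total weld length L = 560 mm.
Required throat t_e = P_u / (φ × 0.6 F_EXX × L) = 898 / (0.75 × 0.6 × 490 × 560 × 10⁻³) = 7.272 mm.
Required leg w = t_e / 0.707 = 10.29 mm → use 11 mm.

w = 11 mm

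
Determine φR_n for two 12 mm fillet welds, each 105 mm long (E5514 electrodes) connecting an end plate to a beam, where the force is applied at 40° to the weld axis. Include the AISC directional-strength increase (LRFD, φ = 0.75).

E55XX → F_EXX = 550 MPa.
t_e = 0.707 × 12 = 8.484 mm; A_we = 8.484 × 210 = 1782 mm².
Directional factor: 1.0 + 0.5 sin^1.5(40°) = 1.258.
F_nw = 0.6 × 550 × 1.258 = 415 MPa.
φR_n = 0.75 × 415 × 1782 × 10⁻³ = 554.6 kN.

φR_n ≈ 555 kN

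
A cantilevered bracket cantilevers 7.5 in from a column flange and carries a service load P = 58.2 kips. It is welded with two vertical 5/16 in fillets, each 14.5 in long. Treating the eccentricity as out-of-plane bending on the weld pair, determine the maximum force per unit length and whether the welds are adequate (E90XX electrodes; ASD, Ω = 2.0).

E90XX → F_EXX = 90 ksi.
L_w = 2 × 14.5 = 29 in; section modulus (unit throat) S = 2 × L²/6 = 70.08 in².
Direct shear f_v = P/L_w = 58.2/29 = 2.007 kip/in.
Moment M = P × e = 58.2 × 7.5 = 436.5 kip·in; bending f_b = M/S = 6.228 kip/in.
f_max = √(f_v² + f_b²) = √(2.007² + 6.228²) = 6.544 kip/in.
r_n/Ω = (1/2.0) × 0.6 × 90 × (0.707 × 0.3125) = 5.965 kip/in → NOT adequate.

f_max ≈ 6.54 kip/in; NOT adequate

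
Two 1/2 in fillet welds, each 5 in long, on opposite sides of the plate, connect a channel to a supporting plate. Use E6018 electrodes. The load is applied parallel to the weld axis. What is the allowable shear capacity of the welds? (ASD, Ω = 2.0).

E60XX → F_EXX = 60 ksi.
Effective throat t_e = 0.707 × 0.5 = 0.3535 in.
Total length L = 10 in; A_we = 0.3535 × 10 = 3.535 in².
F_nw = 0.6 F_EXX = 0.6 × 60 = 36 ksi.
R_n = 36 × 3.535 = 127.3 kips; R_n/Ω = 127.3/2.0 = 63.63 kips.

R_n/Ω ≈ 63.6 kips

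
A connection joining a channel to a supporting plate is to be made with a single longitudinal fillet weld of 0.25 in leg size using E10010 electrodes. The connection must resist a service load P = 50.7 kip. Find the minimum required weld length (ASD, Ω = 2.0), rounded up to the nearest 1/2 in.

E100XX → F_EXX = 100 ksi.
Throat t_e = 0.707 × 0.25 = 0.1767 in.
r_n/Ω = (0.6 × 100 × 0.1767) / 2.0 = 5.302 kip/in.
L_req = P / (r_n/Ω) = 50.7 / 5.302 = 9.562 in total.
Round up → use L = 10 in.

L = 10 in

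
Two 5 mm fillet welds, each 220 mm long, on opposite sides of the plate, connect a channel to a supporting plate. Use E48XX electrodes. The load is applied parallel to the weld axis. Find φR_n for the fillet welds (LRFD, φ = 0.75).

E48XX → F_EXX = 480 MPa.
Effective throat t_e = 0.707 × 5 = 3.535 mm.
Total length L = 440 mm; A_we = 3.535 × 440 = 1555 mm².
F_nw = 0.6 F_EXX = 0.6 × 480 = 288 MPa.
φR_n = 0.75 × 288 × 1555 × 10⁻³ = 336 kN.

φR_n ≈ 336 kN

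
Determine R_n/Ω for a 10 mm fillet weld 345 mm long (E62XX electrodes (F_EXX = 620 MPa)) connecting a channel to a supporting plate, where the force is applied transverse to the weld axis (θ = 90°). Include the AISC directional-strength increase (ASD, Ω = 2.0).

R_n/Ω ≈ 681 kN

t_e = 0.707 × 10 = 7.07 mm; A_we = 7.07 × 345 = 2439 mm².
Directional factor: 1.0 + 0.5 sin^1.5(90°) = 1.5.
F_nw = 0.6 × 620 × 1.5 = 558 MPa.
R_n/Ω = (558 × 2439) / 2.0 × 10⁻³ = 680.5 kN.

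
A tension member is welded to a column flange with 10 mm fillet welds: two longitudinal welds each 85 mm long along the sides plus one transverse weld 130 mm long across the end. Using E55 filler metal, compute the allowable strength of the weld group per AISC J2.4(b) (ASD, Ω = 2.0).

R_n/Ω ≈ 396 kN

E55XX → F_EXX = 550 MPa.
t_e = 0.707 × 10 = 7.07 mm.
R_nwl = 0.6 × 550 × 7.07 × 170 × 10⁻³ = 396.6 kN (longitudinal, 2 welds).
R_nwt = 0.6 × 550 × 7.07 × 130 × 10⁻³ = 303.3 kN (transverse, base value).
(i) R_nwl + R_nwt = 699.9 kN; (ii) 0.85 R_nwl + 1.5 R_nwt = 792.1 kN.
R_n = max = 792.1 kN [governs: (ii)]; R_n/Ω = 396 kN.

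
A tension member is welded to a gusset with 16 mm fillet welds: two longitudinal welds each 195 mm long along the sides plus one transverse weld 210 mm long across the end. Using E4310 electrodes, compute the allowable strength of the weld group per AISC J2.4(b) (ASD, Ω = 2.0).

R_n/Ω ≈ 943 kN

E43XX → F_EXX = 430 MPa.
t_e = 0.707 × 16 = 11.31 mm.
R_nwl = 0.6 × 430 × 11.31 × 390 × 10⁻³ = 1138 kN (longitudinal, 2 welds).
R_nwt = 0.6 × 430 × 11.31 × 210 × 10⁻³ = 612.9 kN (transverse, base value).
(i) R_nwl + R_nwt = 1751 kN; (ii) 0.85 R_nwl + 1.5 R_nwt = 1887 kN.
R_n = max = 1887 kN [governs: (ii)]; R_n/Ω = 943.4 kN.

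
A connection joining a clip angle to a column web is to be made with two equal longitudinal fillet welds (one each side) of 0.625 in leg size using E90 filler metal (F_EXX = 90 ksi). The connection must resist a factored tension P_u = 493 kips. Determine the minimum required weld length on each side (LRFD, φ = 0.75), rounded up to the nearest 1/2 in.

Throat t_e = 0.707 × 0.625 = 0.4419 in.
φr_n = 0.75 × 0.6 × 90 × 0.4419 = 17.9 kips/in.
L_req = P_u / φr_n = 493 / 17.9 = 27.55 in total.
Per side: 27.55 / 2 = 13.77 in.
Round up → use L = 14 in on each side.

L = 14 in on each side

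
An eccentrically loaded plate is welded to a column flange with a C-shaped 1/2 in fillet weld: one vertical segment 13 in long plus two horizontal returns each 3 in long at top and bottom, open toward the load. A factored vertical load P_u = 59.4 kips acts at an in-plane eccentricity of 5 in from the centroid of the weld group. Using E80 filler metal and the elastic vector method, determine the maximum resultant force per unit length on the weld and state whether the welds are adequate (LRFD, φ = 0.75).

f_max ≈ 6.43 kip/in; adequate

E80XX → F_EXX = 80 ksi.
Total weld length L_w = 19 in. Treat welds as unit-width lines.
Centroid: x̄ = 2×3×1.5 / 19 = 0.4737 in from the vertical weld.
Polar moment about centroid: J = I_x + I_y = [13³/12 + 2×3×6.5²] + [13×0.4737² + 2(3³/12 + 3×1.026²)] = 450.3 in³.
Direct shear f_v = P/L_w = 59.4 / 19 = 3.126 kip/in (vertical).
Torsion M = P·e = 59.4 × 5 = 297 kip·in.
Critical point at (x, y) = (2.526, 6.5) from centroid. f_tx = M·y/J = 4.287 kip/in; f_ty = M·x/J = 1.666 kip/in.
Resultant f_max = √[f_tx² + (f_v + f_ty)²] = √[4.287² + (3.126 + 1.666)²] = 6.43 kip/in.
Capacity per unit length: φr_n = 0.75 × 0.6 × 80 × (0.707 × 0.5) = 12.73 kip/in.
6.43 ≤ 12.73 → adequate.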